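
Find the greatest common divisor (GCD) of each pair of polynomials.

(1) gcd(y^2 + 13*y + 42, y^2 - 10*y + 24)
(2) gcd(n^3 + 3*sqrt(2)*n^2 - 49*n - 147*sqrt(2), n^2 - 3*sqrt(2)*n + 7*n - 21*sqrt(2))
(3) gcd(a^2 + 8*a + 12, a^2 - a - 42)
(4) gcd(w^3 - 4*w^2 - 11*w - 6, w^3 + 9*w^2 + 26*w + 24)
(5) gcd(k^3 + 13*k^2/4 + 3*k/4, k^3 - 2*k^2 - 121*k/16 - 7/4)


(1) = gcd((y + 6)*(y + 7), (y - 6)*(y - 4)) = 1
(2) = gcd((n - 7)*(n + 7)*(n + 3*sqrt(2)), (n + 7)*(n - 3*sqrt(2))) = n + 7
(3) = gcd((a + 2)*(a + 6), (a - 7)*(a + 6)) = a + 6
(4) = 1
(5) = k + 1/4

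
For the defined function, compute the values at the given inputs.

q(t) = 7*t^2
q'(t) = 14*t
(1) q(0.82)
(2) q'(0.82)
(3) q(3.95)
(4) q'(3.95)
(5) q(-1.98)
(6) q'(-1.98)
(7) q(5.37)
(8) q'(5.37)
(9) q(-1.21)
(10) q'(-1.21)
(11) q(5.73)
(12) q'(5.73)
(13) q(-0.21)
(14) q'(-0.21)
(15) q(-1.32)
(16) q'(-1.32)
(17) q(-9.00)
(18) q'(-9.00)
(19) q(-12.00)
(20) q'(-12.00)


(1) = 4.71
(2) = 11.48
(3) = 109.22
(4) = 55.30
(5) = 27.44
(6) = -27.72
(7) = 201.86
(8) = 75.18
(9) = 10.25
(10) = -16.94
(11) = 229.83
(12) = 80.22
(13) = 0.31
(14) = -2.94
(15) = 12.20
(16) = -18.48
(17) = 567.00
(18) = -126.00
(19) = 1008.00
(20) = -168.00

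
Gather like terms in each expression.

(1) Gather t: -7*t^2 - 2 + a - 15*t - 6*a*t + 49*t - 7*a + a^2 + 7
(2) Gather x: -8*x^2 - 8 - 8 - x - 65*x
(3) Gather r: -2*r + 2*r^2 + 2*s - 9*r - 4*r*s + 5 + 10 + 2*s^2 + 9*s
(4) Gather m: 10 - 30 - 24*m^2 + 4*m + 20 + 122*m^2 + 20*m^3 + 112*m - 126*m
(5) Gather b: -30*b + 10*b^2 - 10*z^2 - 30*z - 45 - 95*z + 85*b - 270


(1) = a^2 - 6*a - 7*t^2 + t*(34 - 6*a) + 5
(2) = -8*x^2 - 66*x - 16
(3) = 2*r^2 + r*(-4*s - 11) + 2*s^2 + 11*s + 15
(4) = 20*m^3 + 98*m^2 - 10*m
(5) = 10*b^2 + 55*b - 10*z^2 - 125*z - 315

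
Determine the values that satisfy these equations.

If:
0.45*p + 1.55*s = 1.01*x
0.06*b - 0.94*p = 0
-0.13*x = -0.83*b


Then:
b = 0.156626506024096*x
p = 0.00999743655472956*x
s = 0.648710421645401*x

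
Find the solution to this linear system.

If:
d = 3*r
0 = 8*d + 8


Then:
d = -1
r = -1/3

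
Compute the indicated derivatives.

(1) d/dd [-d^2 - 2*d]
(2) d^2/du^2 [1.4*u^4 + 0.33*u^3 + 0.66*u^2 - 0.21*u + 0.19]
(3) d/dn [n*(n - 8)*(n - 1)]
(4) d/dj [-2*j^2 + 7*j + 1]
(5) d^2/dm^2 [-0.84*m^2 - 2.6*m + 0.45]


(1) = -2*d - 2
(2) = 16.8*u^2 + 1.98*u + 1.32
(3) = 3*n^2 - 18*n + 8
(4) = 7 - 4*j
(5) = -1.68000000000000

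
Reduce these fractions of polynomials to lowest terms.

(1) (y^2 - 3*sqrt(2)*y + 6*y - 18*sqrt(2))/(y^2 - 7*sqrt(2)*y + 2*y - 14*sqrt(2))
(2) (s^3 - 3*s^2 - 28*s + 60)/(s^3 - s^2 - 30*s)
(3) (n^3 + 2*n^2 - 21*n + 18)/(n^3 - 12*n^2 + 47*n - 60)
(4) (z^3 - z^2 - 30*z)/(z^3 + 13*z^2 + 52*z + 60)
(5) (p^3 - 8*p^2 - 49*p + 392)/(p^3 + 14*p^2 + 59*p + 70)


(1) = (y^2 + y*(6 - 3*sqrt(2)) - 18*sqrt(2))/(y^2 + y*(2 - 7*sqrt(2)) - 14*sqrt(2))
(2) = (s - 2)/s
(3) = (n^2 + 5*n - 6)/(n^2 - 9*n + 20)
(4) = (z^2 - 6*z)/(z^2 + 8*z + 12)
(5) = (p^2 - 15*p + 56)/(p^2 + 7*p + 10)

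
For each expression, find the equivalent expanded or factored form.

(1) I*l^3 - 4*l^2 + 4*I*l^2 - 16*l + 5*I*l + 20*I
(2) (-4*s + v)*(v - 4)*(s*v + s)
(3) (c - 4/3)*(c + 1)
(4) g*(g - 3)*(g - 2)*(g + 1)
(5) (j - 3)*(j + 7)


(1) = (l + 4)*(l + 5*I)*(I*l + 1)
(2) = -4*s^2*v^2 + 12*s^2*v + 16*s^2 + s*v^3 - 3*s*v^2 - 4*s*v
(3) = c^2 - c/3 - 4/3
(4) = g^4 - 4*g^3 + g^2 + 6*g
(5) = j^2 + 4*j - 21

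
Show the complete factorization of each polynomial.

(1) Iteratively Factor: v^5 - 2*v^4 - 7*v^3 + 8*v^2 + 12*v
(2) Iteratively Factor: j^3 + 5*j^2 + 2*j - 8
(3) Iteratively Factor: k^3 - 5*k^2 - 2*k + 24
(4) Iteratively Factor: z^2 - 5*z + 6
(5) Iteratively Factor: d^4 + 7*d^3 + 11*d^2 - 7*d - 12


(1) = (v + 2)*(v^4 - 4*v^3 + v^2 + 6*v) = (v - 2)*(v + 2)*(v^3 - 2*v^2 - 3*v) = (v - 2)*(v + 1)*(v + 2)*(v^2 - 3*v) = (v - 3)*(v - 2)*(v + 1)*(v + 2)*(v)
(2) = (j - 1)*(j^2 + 6*j + 8) = (j - 1)*(j + 2)*(j + 4)
(3) = (k - 4)*(k^2 - k - 6) = (k - 4)*(k + 2)*(k - 3)
(4) = (z - 2)*(z - 3)
(5) = (d + 1)*(d^3 + 6*d^2 + 5*d - 12) = (d + 1)*(d + 3)*(d^2 + 3*d - 4) = (d + 1)*(d + 3)*(d + 4)*(d - 1)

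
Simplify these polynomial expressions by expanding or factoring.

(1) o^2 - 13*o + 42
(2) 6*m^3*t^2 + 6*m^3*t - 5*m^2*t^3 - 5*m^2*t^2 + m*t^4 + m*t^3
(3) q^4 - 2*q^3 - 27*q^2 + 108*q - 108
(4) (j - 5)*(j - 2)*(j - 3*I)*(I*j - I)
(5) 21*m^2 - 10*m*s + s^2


(1) = (o - 7)*(o - 6)
(2) = t*(-3*m + t)*(-2*m + t)*(m*t + m)
(3) = (q - 3)^2*(q - 2)*(q + 6)
(4) = I*j^4 + 3*j^3 - 8*I*j^3 - 24*j^2 + 17*I*j^2 + 51*j - 10*I*j - 30
(5) = (-7*m + s)*(-3*m + s)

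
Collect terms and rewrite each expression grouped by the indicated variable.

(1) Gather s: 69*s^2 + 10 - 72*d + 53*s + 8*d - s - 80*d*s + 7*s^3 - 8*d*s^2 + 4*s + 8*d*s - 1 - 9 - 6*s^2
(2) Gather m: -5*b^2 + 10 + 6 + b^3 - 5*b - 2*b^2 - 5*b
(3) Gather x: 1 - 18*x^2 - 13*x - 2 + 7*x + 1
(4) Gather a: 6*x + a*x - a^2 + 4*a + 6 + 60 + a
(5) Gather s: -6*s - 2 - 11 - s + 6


(1) = -64*d + 7*s^3 + s^2*(63 - 8*d) + s*(56 - 72*d)
(2) = b^3 - 7*b^2 - 10*b + 16
(3) = -18*x^2 - 6*x
(4) = -a^2 + a*(x + 5) + 6*x + 66
(5) = -7*s - 7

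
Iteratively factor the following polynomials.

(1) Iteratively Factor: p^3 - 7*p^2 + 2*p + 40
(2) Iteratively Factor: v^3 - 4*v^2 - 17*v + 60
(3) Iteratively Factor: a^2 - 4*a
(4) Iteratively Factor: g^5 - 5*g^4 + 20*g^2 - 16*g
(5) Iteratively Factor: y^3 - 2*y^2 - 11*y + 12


(1) = (p + 2)*(p^2 - 9*p + 20) = (p - 5)*(p + 2)*(p - 4)
(2) = (v - 5)*(v^2 + v - 12) = (v - 5)*(v + 4)*(v - 3)
(3) = (a)*(a - 4)
(4) = (g + 2)*(g^4 - 7*g^3 + 14*g^2 - 8*g) = (g - 4)*(g + 2)*(g^3 - 3*g^2 + 2*g) = (g - 4)*(g - 2)*(g + 2)*(g^2 - g) = (g - 4)*(g - 2)*(g - 1)*(g + 2)*(g)
(5) = (y + 3)*(y^2 - 5*y + 4) = (y - 1)*(y + 3)*(y - 4)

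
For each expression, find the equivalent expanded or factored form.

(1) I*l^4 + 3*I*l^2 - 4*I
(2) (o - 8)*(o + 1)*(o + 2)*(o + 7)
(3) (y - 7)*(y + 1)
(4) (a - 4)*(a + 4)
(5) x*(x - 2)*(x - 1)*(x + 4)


(1) = (l + 1)*(l - 2*I)*(l + 2*I)*(I*l - I)
(2) = o^4 + 2*o^3 - 57*o^2 - 170*o - 112
(3) = y^2 - 6*y - 7
(4) = a^2 - 16
(5) = x^4 + x^3 - 10*x^2 + 8*x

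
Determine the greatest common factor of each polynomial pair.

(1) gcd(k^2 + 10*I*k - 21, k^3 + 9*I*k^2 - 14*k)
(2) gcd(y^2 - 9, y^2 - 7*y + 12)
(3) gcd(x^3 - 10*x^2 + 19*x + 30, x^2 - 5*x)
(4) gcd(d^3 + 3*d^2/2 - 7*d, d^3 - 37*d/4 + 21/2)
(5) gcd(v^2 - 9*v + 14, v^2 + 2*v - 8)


(1) = k + 7*I
(2) = gcd((y - 3)*(y + 3), (y - 4)*(y - 3)) = y - 3
(3) = gcd((x - 6)*(x - 5)*(x + 1), x*(x - 5)) = x - 5
(4) = d^2 + 3*d/2 - 7
(5) = gcd((v - 7)*(v - 2), (v - 2)*(v + 4)) = v - 2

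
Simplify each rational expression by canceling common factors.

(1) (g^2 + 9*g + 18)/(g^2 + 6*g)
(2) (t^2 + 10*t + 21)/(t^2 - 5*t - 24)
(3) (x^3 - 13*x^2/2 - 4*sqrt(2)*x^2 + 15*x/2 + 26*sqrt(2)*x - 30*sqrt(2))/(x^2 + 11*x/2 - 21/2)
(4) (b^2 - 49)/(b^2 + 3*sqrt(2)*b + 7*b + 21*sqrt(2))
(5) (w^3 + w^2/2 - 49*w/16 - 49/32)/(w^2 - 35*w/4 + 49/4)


(1) = (g + 3)/g
(2) = (t + 7)/(t - 8)
(3) = (4*x^2 + x*(-16*sqrt(2) - 20) + 80*sqrt(2))/(4*x + 28)
(4) = (b - 7)/(b + 3*sqrt(2))
(5) = (8*w^2 + 18*w + 7)/(8*w - 56)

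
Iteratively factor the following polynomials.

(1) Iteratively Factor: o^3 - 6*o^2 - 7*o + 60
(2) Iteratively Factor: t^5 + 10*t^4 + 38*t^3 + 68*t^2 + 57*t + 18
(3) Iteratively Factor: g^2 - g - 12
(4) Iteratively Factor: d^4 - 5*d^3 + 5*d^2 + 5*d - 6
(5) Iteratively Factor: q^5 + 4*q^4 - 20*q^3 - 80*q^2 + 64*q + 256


(1) = (o - 5)*(o^2 - o - 12) = (o - 5)*(o + 3)*(o - 4)
(2) = (t + 1)*(t^4 + 9*t^3 + 29*t^2 + 39*t + 18) = (t + 1)^2*(t^3 + 8*t^2 + 21*t + 18) = (t + 1)^2*(t + 3)*(t^2 + 5*t + 6) = (t + 1)^2*(t + 2)*(t + 3)*(t + 3)
(3) = (g + 3)*(g - 4)
(4) = (d + 1)*(d^3 - 6*d^2 + 11*d - 6) = (d - 2)*(d + 1)*(d^2 - 4*d + 3) = (d - 2)*(d - 1)*(d + 1)*(d - 3)
(5) = (q - 2)*(q^4 + 6*q^3 - 8*q^2 - 96*q - 128) = (q - 4)*(q - 2)*(q^3 + 10*q^2 + 32*q + 32) = (q - 4)*(q - 2)*(q + 2)*(q^2 + 8*q + 16) = (q - 4)*(q - 2)*(q + 2)*(q + 4)*(q + 4)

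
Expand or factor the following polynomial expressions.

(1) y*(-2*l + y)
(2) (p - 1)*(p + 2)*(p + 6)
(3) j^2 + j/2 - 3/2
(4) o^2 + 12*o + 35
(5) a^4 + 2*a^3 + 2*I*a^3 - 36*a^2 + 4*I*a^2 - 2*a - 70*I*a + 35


(1) = -2*l*y + y^2
(2) = p^3 + 7*p^2 + 4*p - 12
(3) = (j - 1)*(j + 3/2)
(4) = (o + 5)*(o + 7)
(5) = (a - 5)*(a + 7)*(a + I)^2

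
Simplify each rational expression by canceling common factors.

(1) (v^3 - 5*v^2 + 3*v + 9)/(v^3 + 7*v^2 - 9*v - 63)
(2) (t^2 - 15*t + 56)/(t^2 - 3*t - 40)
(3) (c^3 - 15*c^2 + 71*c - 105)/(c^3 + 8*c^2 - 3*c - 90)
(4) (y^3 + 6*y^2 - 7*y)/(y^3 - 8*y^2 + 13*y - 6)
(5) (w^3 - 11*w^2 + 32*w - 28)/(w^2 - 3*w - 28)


(1) = (v^2 - 2*v - 3)/(v^2 + 10*v + 21)
(2) = (t - 7)/(t + 5)
(3) = (c^2 - 12*c + 35)/(c^2 + 11*c + 30)
(4) = (y^2 + 7*y)/(y^2 - 7*y + 6)
(5) = (w^2 - 4*w + 4)/(w + 4)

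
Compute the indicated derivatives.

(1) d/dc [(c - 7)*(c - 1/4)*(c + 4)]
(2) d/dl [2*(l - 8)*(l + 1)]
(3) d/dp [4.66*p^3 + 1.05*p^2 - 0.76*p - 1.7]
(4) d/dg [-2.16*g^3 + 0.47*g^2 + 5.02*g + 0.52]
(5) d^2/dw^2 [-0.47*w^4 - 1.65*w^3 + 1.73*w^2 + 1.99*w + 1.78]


(1) = 3*c^2 - 13*c/2 - 109/4
(2) = 4*l - 14
(3) = 13.98*p^2 + 2.1*p - 0.76
(4) = -6.48*g^2 + 0.94*g + 5.02
(5) = -5.64*w^2 - 9.9*w + 3.46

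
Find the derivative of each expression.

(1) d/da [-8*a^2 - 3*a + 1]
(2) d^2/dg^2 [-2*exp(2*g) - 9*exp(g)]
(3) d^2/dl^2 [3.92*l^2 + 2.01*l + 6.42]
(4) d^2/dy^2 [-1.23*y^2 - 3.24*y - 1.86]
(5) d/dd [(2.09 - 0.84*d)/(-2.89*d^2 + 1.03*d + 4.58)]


(1) = -16*a - 3
(2) = (-8*exp(g) - 9)*exp(g)
(3) = 7.84000000000000
(4) = -2.46000000000000
(5) = (-2.4276*d^2 + 12.0802*d - 5.9999)/(8.3521*d^4 - 5.9534*d^3 - 25.4115*d^2 + 9.4348*d + 20.9764)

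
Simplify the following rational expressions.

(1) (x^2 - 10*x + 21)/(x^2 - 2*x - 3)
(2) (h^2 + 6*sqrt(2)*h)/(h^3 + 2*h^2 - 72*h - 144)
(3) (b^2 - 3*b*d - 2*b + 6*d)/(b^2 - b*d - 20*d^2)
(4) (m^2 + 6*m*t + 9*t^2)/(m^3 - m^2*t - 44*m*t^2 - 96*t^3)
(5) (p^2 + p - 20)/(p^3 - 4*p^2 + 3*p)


(1) = (x - 7)/(x + 1)
(2) = h/(h^2 + h*(2 - 6*sqrt(2)) - 12*sqrt(2))
(3) = (b^2 - 3*b*d - 2*b + 6*d)/(b^2 - b*d - 20*d^2)
(4) = (-m - 3*t)/(-m^2 + 4*m*t + 32*t^2)
(5) = (p^2 + p - 20)/(p^3 - 4*p^2 + 3*p)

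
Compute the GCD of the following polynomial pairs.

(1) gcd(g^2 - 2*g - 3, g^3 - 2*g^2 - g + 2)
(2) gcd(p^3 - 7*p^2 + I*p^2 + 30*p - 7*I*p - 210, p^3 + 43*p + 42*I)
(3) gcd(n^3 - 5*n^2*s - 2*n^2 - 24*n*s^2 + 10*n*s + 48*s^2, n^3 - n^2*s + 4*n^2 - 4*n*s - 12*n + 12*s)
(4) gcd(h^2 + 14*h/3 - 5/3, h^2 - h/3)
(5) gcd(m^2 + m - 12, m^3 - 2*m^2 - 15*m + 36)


(1) = gcd((g - 3)*(g + 1), (g - 2)*(g - 1)*(g + 1)) = g + 1
(2) = p + 6*I
(3) = n - 2
(4) = gcd((h - 1/3)*(h + 5), h*(h - 1/3)) = h - 1/3
(5) = m^2 + m - 12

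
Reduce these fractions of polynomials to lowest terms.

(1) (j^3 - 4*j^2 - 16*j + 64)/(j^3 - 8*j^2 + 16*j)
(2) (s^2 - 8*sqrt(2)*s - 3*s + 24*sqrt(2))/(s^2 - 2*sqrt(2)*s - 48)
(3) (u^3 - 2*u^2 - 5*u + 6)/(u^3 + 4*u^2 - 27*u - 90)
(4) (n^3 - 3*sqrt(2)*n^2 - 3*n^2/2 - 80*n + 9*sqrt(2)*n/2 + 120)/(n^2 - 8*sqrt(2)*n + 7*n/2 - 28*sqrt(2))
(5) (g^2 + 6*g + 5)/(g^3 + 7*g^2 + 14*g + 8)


(1) = (j + 4)/j
(2) = (s^2 + s*(-8*sqrt(2) - 3) + 24*sqrt(2))/(s^2 - 2*sqrt(2)*s - 48)
(3) = (u^3 - 2*u^2 - 5*u + 6)/(u^3 + 4*u^2 - 27*u - 90)
(4) = (4*n^2 + n*(-6 + 20*sqrt(2)) - 30*sqrt(2))/(4*n + 14)
(5) = (g + 5)/(g^2 + 6*g + 8)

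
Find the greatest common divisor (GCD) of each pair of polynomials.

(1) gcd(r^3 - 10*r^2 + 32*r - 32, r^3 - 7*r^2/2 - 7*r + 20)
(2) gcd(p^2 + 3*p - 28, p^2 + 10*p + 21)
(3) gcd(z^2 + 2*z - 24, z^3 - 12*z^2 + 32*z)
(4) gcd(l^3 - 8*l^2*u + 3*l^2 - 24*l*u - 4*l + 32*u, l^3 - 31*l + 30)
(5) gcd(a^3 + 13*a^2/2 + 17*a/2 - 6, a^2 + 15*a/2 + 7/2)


(1) = r^2 - 6*r + 8
(2) = gcd((p - 4)*(p + 7), (p + 3)*(p + 7)) = p + 7
(3) = z - 4
(4) = gcd((l - 1)*(l + 4)*(l - 8*u), (l - 5)*(l - 1)*(l + 6)) = l - 1
(5) = gcd((a - 1/2)*(a + 3)*(a + 4), (a + 1/2)*(a + 7)) = 1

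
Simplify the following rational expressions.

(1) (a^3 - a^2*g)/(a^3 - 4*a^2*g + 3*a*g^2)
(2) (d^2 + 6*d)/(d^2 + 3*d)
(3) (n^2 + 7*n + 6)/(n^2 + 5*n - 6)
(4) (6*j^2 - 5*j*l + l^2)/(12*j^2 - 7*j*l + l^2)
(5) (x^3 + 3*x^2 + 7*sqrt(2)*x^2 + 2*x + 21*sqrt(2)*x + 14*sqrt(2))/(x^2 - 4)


(1) = a/(a - 3*g)
(2) = (d + 6)/(d + 3)
(3) = (n + 1)/(n - 1)
(4) = (2*j - l)/(4*j - l)
(5) = (x^2 + x*(1 + 7*sqrt(2)) + 7*sqrt(2))/(x - 2)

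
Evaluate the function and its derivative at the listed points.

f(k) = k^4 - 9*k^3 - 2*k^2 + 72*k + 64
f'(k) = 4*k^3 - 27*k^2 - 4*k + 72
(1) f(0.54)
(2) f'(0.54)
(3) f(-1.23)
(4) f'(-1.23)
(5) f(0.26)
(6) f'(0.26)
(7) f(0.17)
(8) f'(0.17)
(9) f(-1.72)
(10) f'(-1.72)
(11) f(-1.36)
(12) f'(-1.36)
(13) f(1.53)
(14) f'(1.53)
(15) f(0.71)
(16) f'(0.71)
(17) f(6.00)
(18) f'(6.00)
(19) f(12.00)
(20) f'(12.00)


(1) = 100.96
(2) = 62.60
(3) = -8.55
(4) = 28.63
(5) = 82.43
(6) = 69.21
(7) = 76.14
(8) = 70.56
(9) = -11.21
(10) = -21.35
(11) = -11.56
(12) = 17.44
(13) = 142.72
(14) = 17.00
(15) = 111.14
(16) = 56.98
(17) = -224.00
(18) = -60.00
(19) = 5824.00
(20) = 3048.00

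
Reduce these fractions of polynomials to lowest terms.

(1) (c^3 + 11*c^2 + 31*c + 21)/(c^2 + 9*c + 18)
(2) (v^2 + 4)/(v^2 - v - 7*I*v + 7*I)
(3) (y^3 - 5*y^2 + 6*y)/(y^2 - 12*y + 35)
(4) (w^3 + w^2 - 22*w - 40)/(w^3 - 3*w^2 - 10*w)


(1) = (c^2 + 8*c + 7)/(c + 6)
(2) = (v^2 + 4)/(v^2 + v*(-1 - 7*I) + 7*I)
(3) = (y^3 - 5*y^2 + 6*y)/(y^2 - 12*y + 35)
(4) = (w + 4)/w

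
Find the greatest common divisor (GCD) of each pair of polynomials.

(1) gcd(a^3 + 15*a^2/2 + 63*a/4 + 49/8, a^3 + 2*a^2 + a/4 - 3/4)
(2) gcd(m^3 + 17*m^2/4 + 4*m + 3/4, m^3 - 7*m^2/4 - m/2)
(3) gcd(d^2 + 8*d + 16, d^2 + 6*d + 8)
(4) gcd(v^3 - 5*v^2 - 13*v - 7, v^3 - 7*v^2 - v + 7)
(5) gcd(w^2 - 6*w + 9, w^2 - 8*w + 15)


(1) = 1
(2) = gcd((m + 1/4)*(m + 1)*(m + 3), m*(m - 2)*(m + 1/4)) = m + 1/4
(3) = gcd((d + 4)^2, (d + 2)*(d + 4)) = d + 4
(4) = v^2 - 6*v - 7
(5) = w - 3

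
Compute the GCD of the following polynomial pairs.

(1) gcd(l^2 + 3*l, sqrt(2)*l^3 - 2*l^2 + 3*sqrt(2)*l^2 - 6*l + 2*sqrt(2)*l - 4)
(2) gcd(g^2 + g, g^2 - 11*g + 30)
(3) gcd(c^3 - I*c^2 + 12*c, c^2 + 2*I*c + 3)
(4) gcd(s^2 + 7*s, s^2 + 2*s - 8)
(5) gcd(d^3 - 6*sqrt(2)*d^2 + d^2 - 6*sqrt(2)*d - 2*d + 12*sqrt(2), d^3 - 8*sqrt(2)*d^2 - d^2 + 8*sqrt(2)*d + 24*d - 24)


(1) = gcd(l*(l + 3), (l + 2)*(l - sqrt(2))*(sqrt(2)*l + sqrt(2))) = 1
(2) = 1
(3) = c + 3*I
(4) = gcd(s*(s + 7), (s - 2)*(s + 4)) = 1
(5) = d^2 + d*(-6*sqrt(2) - 1) + 6*sqrt(2)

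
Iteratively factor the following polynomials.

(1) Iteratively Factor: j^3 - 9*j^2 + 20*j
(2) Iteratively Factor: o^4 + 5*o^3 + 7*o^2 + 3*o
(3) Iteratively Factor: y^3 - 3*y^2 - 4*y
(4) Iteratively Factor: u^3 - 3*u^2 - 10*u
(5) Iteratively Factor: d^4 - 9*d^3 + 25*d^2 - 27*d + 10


(1) = (j)*(j^2 - 9*j + 20) = j*(j - 5)*(j - 4)
(2) = (o)*(o^3 + 5*o^2 + 7*o + 3) = o*(o + 3)*(o^2 + 2*o + 1) = o*(o + 1)*(o + 3)*(o + 1)
(3) = (y)*(y^2 - 3*y - 4) = y*(y + 1)*(y - 4)
(4) = (u - 5)*(u^2 + 2*u) = (u - 5)*(u + 2)*(u)
(5) = (d - 5)*(d^3 - 4*d^2 + 5*d - 2) = (d - 5)*(d - 2)*(d^2 - 2*d + 1) = (d - 5)*(d - 2)*(d - 1)*(d - 1)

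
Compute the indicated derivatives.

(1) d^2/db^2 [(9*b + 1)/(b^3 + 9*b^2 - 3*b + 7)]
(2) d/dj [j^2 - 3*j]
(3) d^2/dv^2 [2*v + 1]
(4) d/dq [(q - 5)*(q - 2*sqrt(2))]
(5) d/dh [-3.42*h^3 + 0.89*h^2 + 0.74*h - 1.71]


(1) = 6*(3*(9*b + 1)*(b^2 + 6*b - 1)^2 + (-9*b^2 - 54*b - (b + 3)*(9*b + 1) + 9)*(b^3 + 9*b^2 - 3*b + 7))/(b^3 + 9*b^2 - 3*b + 7)^3
(2) = 2*j - 3
(3) = 0
(4) = 2*q - 5 - 2*sqrt(2)
(5) = -10.26*h^2 + 1.78*h + 0.74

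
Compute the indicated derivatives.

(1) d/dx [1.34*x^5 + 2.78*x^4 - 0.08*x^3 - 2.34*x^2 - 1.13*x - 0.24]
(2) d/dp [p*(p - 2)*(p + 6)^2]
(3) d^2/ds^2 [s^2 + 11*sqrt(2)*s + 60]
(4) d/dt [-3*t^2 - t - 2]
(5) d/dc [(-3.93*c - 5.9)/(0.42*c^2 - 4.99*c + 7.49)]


(1) = 6.7*x^4 + 11.12*x^3 - 0.24*x^2 - 4.68*x - 1.13
(2) = 4*p^3 + 30*p^2 + 24*p - 72
(3) = 2
(4) = -6*t - 1
(5) = (1.6506*c^2 + 4.956*c - 58.8767)/(0.1764*c^4 - 4.1916*c^3 + 31.1917*c^2 - 74.7502*c + 56.1001)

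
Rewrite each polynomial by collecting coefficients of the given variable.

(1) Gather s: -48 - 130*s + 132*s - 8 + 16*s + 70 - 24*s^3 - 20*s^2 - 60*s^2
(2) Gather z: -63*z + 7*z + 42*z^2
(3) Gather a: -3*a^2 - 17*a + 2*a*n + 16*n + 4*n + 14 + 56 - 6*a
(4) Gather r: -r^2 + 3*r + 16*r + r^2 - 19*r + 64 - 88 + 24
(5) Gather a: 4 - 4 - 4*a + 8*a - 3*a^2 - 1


(1) = -24*s^3 - 80*s^2 + 18*s + 14
(2) = 42*z^2 - 56*z
(3) = -3*a^2 + a*(2*n - 23) + 20*n + 70
(4) = 0
(5) = -3*a^2 + 4*a - 1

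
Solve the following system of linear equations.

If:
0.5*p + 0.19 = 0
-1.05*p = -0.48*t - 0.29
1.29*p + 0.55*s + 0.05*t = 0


Then:
p = -0.38
s = 1.02
t = -1.44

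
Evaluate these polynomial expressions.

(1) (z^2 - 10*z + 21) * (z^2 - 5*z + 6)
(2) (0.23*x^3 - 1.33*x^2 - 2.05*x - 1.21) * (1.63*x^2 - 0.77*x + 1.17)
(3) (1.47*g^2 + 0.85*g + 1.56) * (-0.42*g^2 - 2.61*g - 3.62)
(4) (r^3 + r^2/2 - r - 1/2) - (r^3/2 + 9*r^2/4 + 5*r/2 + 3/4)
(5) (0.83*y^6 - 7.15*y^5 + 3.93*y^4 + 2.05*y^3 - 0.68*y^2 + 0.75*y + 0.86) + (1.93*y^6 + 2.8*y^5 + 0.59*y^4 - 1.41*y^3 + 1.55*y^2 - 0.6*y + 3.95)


(1) = z^4 - 15*z^3 + 77*z^2 - 165*z + 126
(2) = 0.3749*x^5 - 2.345*x^4 - 2.0483*x^3 - 1.9499*x^2 - 1.4668*x - 1.4157
(3) = -0.6174*g^4 - 4.1937*g^3 - 8.1951*g^2 - 7.1486*g - 5.6472
(4) = r^3/2 - 7*r^2/4 - 7*r/2 - 5/4
(5) = 2.76*y^6 - 4.35*y^5 + 4.52*y^4 + 0.64*y^3 + 0.87*y^2 + 0.15*y + 4.81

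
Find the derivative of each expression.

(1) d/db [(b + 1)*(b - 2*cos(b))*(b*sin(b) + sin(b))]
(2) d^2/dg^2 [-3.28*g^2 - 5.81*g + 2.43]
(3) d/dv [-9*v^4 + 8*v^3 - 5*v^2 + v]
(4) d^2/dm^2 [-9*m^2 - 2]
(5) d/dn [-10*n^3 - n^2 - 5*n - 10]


(1) = (b + 1)*(b^2*cos(b) + 3*b*sin(b) + b*cos(b) - 2*b*cos(2*b) + sin(b) - 2*sqrt(2)*sin(2*b + pi/4))
(2) = -6.56000000000000
(3) = -36*v^3 + 24*v^2 - 10*v + 1
(4) = -18
(5) = -30*n^2 - 2*n - 5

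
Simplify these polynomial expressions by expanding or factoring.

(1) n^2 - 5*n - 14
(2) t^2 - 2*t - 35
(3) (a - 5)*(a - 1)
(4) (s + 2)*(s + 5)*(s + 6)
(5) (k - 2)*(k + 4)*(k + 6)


(1) = (n - 7)*(n + 2)
(2) = (t - 7)*(t + 5)
(3) = a^2 - 6*a + 5
(4) = s^3 + 13*s^2 + 52*s + 60
(5) = k^3 + 8*k^2 + 4*k - 48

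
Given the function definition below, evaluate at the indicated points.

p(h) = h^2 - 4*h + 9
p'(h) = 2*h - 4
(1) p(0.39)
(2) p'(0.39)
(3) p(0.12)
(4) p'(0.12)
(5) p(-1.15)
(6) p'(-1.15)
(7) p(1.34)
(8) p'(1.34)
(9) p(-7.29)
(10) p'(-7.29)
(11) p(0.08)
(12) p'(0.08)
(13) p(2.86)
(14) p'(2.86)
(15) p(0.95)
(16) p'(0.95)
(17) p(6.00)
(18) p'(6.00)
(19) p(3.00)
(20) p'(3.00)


(1) = 7.59
(2) = -3.22
(3) = 8.53
(4) = -3.76
(5) = 14.92
(6) = -6.30
(7) = 5.44
(8) = -1.32
(9) = 91.30
(10) = -18.58
(11) = 8.69
(12) = -3.84
(13) = 5.74
(14) = 1.72
(15) = 6.10
(16) = -2.10
(17) = 21.00
(18) = 8.00
(19) = 6.00
(20) = 2.00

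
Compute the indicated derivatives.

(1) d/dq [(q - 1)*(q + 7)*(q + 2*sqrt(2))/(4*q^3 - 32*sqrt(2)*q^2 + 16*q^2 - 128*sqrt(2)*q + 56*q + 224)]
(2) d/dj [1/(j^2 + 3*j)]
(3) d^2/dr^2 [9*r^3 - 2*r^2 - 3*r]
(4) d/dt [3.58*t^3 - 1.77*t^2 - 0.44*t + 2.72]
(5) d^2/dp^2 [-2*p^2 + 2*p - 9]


(1) = (-(q - 1)*(q + 7)*(q + 2*sqrt(2))*(3*q^2 - 16*sqrt(2)*q + 8*q - 32*sqrt(2) + 14) + ((q - 1)*(q + 7) + (q - 1)*(q + 2*sqrt(2)) + (q + 7)*(q + 2*sqrt(2)))*(q^3 - 8*sqrt(2)*q^2 + 4*q^2 - 32*sqrt(2)*q + 14*q + 56))/(4*(q^3 - 8*sqrt(2)*q^2 + 4*q^2 - 32*sqrt(2)*q + 14*q + 56)^2)
(2) = (-2*j - 3)/(j^2*(j + 3)^2)
(3) = 54*r - 4
(4) = 10.74*t^2 - 3.54*t - 0.44
(5) = -4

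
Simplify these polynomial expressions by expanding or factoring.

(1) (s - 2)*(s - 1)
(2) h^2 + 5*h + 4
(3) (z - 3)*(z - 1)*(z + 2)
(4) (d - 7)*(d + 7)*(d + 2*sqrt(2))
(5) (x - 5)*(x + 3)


(1) = s^2 - 3*s + 2
(2) = (h + 1)*(h + 4)
(3) = z^3 - 2*z^2 - 5*z + 6
(4) = d^3 + 2*sqrt(2)*d^2 - 49*d - 98*sqrt(2)
(5) = x^2 - 2*x - 15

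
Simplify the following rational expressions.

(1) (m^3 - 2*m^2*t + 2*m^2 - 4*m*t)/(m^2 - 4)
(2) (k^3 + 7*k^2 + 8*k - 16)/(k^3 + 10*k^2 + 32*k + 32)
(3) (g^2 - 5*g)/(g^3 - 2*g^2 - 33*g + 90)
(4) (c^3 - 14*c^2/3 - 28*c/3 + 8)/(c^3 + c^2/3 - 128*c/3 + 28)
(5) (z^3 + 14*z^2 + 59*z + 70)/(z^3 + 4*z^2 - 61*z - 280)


(1) = (m^2 - 2*m*t)/(m - 2)
(2) = (k - 1)/(k + 2)
(3) = g/(g^2 + 3*g - 18)
(4) = (c + 2)/(c + 7)
(5) = (z + 2)/(z - 8)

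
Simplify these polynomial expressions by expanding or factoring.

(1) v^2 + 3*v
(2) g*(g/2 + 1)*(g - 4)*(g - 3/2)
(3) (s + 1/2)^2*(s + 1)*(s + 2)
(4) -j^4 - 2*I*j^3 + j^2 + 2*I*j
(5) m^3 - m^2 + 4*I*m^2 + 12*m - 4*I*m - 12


(1) = v*(v + 3)
(2) = g^4/2 - 7*g^3/4 - 5*g^2/2 + 6*g
(3) = s^4 + 4*s^3 + 21*s^2/4 + 11*s/4 + 1/2
(4) = j*(j + 2*I)*(-I*j - I)*(-I*j + I)
(5) = (m - 1)*(m - 2*I)*(m + 6*I)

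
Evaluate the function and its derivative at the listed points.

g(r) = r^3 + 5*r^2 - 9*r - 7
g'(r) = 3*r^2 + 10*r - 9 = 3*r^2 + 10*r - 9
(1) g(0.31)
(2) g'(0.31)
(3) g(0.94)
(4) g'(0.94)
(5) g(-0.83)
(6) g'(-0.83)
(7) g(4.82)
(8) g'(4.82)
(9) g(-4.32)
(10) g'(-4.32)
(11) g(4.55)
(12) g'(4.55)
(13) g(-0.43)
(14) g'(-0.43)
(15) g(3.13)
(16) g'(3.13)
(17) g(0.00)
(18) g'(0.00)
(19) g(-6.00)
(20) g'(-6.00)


(1) = -9.28
(2) = -5.61
(3) = -10.21
(4) = 3.05
(5) = 3.34
(6) = -15.23
(7) = 177.76
(8) = 108.90
(9) = 44.57
(10) = 3.79
(11) = 149.76
(12) = 98.61
(13) = -2.29
(14) = -12.75
(15) = 44.48
(16) = 51.69
(17) = -7.00
(18) = -9.00
(19) = 11.00
(20) = 39.00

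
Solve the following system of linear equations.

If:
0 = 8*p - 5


Then:
p = 5/8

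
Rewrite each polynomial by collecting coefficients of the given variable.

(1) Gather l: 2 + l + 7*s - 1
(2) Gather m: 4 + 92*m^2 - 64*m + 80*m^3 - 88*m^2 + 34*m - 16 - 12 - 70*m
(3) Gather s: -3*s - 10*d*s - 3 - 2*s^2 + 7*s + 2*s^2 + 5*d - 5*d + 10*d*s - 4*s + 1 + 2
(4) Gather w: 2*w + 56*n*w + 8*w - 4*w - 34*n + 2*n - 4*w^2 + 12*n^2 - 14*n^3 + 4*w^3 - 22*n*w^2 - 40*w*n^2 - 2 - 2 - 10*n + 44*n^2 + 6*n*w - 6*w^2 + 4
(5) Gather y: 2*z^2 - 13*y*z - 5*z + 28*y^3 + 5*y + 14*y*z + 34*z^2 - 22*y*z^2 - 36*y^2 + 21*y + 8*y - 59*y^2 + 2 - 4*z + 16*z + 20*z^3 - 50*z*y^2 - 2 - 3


(1) = l + 7*s + 1
(2) = 80*m^3 + 4*m^2 - 100*m - 24
(3) = 0
(4) = -14*n^3 + 56*n^2 - 42*n + 4*w^3 + w^2*(-22*n - 10) + w*(-40*n^2 + 62*n + 6)
(5) = 28*y^3 + y^2*(-50*z - 95) + y*(-22*z^2 + z + 34) + 20*z^3 + 36*z^2 + 7*z - 3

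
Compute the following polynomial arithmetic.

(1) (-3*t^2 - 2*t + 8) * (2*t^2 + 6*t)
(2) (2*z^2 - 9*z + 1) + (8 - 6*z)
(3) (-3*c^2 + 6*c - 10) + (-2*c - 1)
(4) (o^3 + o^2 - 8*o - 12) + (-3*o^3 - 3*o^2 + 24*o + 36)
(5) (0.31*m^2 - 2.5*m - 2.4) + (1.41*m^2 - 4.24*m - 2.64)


(1) = -6*t^4 - 22*t^3 + 4*t^2 + 48*t
(2) = 2*z^2 - 15*z + 9
(3) = -3*c^2 + 4*c - 11
(4) = -2*o^3 - 2*o^2 + 16*o + 24
(5) = 1.72*m^2 - 6.74*m - 5.04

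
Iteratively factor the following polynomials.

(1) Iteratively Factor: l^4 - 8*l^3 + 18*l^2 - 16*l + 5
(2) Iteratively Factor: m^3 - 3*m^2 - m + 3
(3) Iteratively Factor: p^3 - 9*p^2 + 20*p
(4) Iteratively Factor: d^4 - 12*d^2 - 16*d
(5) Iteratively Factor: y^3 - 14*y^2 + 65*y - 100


(1) = (l - 1)*(l^3 - 7*l^2 + 11*l - 5) = (l - 1)^2*(l^2 - 6*l + 5) = (l - 1)^3*(l - 5)
(2) = (m - 1)*(m^2 - 2*m - 3) = (m - 1)*(m + 1)*(m - 3)
(3) = (p)*(p^2 - 9*p + 20) = p*(p - 4)*(p - 5)
(4) = (d)*(d^3 - 12*d - 16) = d*(d - 4)*(d^2 + 4*d + 4) = d*(d - 4)*(d + 2)*(d + 2)
(5) = (y - 5)*(y^2 - 9*y + 20) = (y - 5)*(y - 4)*(y - 5)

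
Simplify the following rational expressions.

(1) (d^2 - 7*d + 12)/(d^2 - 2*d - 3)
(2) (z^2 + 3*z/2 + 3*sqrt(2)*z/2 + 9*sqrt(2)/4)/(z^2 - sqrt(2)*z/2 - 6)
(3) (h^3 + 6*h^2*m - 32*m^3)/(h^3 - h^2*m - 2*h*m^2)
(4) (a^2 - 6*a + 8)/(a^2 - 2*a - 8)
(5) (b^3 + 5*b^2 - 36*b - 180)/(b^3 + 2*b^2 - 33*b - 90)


(1) = (d - 4)/(d + 1)
(2) = (8*z + 12)/(8*z - 16*sqrt(2))
(3) = (h^2 + 8*h*m + 16*m^2)/(h^2 + h*m)
(4) = (a - 2)/(a + 2)
(5) = (b + 6)/(b + 3)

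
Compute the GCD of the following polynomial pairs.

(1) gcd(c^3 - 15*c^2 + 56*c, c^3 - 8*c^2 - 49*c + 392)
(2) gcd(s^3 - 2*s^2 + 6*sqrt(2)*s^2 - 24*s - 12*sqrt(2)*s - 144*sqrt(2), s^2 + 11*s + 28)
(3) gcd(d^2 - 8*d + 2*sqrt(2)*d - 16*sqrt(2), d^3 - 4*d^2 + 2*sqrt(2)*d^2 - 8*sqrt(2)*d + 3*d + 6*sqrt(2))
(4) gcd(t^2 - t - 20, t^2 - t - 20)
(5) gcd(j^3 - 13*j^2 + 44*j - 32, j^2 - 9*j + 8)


(1) = gcd(c*(c - 8)*(c - 7), (c - 8)*(c - 7)*(c + 7)) = c^2 - 15*c + 56
(2) = gcd((s - 6)*(s + 4)*(s + 6*sqrt(2)), (s + 4)*(s + 7)) = s + 4
(3) = d + 2*sqrt(2)
(4) = gcd((t - 5)*(t + 4), (t - 5)*(t + 4)) = t^2 - t - 20
(5) = gcd((j - 8)*(j - 4)*(j - 1), (j - 8)*(j - 1)) = j^2 - 9*j + 8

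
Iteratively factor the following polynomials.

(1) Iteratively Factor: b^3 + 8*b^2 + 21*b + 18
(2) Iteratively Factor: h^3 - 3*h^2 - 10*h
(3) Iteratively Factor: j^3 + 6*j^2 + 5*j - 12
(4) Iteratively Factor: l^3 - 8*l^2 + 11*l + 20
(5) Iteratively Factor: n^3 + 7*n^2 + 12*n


(1) = (b + 2)*(b^2 + 6*b + 9) = (b + 2)*(b + 3)*(b + 3)
(2) = (h - 5)*(h^2 + 2*h) = h*(h - 5)*(h + 2)
(3) = (j + 4)*(j^2 + 2*j - 3) = (j - 1)*(j + 4)*(j + 3)
(4) = (l - 4)*(l^2 - 4*l - 5) = (l - 4)*(l + 1)*(l - 5)
(5) = (n + 3)*(n^2 + 4*n) = n*(n + 3)*(n + 4)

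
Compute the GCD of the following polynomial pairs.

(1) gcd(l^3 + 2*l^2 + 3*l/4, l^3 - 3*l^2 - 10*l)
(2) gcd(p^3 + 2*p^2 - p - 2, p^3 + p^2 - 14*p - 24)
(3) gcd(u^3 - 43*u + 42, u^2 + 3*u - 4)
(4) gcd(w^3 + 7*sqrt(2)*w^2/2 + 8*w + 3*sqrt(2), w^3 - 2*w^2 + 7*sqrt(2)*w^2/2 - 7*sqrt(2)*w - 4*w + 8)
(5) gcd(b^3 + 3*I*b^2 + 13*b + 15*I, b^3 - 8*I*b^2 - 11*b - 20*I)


(1) = l
(2) = gcd((p - 1)*(p + 1)*(p + 2), (p - 4)*(p + 2)*(p + 3)) = p + 2
(3) = gcd((u - 6)*(u - 1)*(u + 7), (u - 1)*(u + 4)) = u - 1
(4) = gcd((w + sqrt(2))^2*(w + 3*sqrt(2)/2), (w - 2)*(w - sqrt(2)/2)*(w + 4*sqrt(2))) = 1
(5) = b + I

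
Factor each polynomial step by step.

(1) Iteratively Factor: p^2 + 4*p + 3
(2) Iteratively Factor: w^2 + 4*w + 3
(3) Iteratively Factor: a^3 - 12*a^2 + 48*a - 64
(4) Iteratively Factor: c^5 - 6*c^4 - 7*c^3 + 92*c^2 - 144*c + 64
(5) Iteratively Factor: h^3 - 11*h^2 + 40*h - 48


(1) = (p + 1)*(p + 3)
(2) = (w + 3)*(w + 1)
(3) = (a - 4)*(a^2 - 8*a + 16) = (a - 4)^2*(a - 4)
(4) = (c + 4)*(c^4 - 10*c^3 + 33*c^2 - 40*c + 16) = (c - 4)*(c + 4)*(c^3 - 6*c^2 + 9*c - 4) = (c - 4)*(c - 1)*(c + 4)*(c^2 - 5*c + 4) = (c - 4)*(c - 1)^2*(c + 4)*(c - 4)
(5) = (h - 3)*(h^2 - 8*h + 16) = (h - 4)*(h - 3)*(h - 4)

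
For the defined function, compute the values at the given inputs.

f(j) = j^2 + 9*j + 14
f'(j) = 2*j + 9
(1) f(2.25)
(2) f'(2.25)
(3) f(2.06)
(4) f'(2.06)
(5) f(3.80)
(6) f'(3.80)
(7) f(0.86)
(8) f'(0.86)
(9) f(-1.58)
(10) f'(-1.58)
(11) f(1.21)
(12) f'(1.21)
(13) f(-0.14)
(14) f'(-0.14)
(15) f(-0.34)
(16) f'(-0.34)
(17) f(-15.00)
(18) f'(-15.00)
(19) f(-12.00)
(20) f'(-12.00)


(1) = 39.31
(2) = 13.50
(3) = 36.78
(4) = 13.12
(5) = 62.64
(6) = 16.60
(7) = 22.48
(8) = 10.72
(9) = 2.28
(10) = 5.84
(11) = 26.35
(12) = 11.42
(13) = 12.76
(14) = 8.72
(15) = 11.06
(16) = 8.32
(17) = 104.00
(18) = -21.00
(19) = 50.00
(20) = -15.00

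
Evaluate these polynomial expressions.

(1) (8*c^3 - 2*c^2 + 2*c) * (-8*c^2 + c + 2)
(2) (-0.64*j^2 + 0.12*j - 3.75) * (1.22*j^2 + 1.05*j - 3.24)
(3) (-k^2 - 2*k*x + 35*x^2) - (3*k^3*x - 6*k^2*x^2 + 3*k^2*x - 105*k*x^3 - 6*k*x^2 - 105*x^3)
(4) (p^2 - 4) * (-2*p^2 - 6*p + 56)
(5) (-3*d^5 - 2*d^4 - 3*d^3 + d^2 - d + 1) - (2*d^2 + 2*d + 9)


(1) = -64*c^5 + 24*c^4 - 2*c^3 - 2*c^2 + 4*c
(2) = -0.7808*j^4 - 0.5256*j^3 - 2.3754*j^2 - 4.3263*j + 12.15
(3) = -3*k^3*x + 6*k^2*x^2 - 3*k^2*x - k^2 + 105*k*x^3 + 6*k*x^2 - 2*k*x + 105*x^3 + 35*x^2
(4) = -2*p^4 - 6*p^3 + 64*p^2 + 24*p - 224
(5) = -3*d^5 - 2*d^4 - 3*d^3 - d^2 - 3*d - 8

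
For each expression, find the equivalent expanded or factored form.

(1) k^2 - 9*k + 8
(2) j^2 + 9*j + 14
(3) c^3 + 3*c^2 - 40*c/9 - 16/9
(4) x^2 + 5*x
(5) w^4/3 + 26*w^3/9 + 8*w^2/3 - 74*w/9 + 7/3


(1) = (k - 8)*(k - 1)
(2) = (j + 2)*(j + 7)
(3) = (c - 4/3)*(c + 1/3)*(c + 4)
(4) = x*(x + 5)
(5) = (w/3 + 1)*(w - 1)*(w - 1/3)*(w + 7)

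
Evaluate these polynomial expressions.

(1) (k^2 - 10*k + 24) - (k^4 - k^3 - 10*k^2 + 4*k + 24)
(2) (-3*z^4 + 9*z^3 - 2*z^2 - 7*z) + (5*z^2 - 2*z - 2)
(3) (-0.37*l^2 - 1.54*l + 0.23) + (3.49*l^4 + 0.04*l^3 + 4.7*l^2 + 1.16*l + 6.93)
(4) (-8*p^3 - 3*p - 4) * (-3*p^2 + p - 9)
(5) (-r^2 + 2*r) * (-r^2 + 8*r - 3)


(1) = -k^4 + k^3 + 11*k^2 - 14*k
(2) = -3*z^4 + 9*z^3 + 3*z^2 - 9*z - 2
(3) = 3.49*l^4 + 0.04*l^3 + 4.33*l^2 - 0.38*l + 7.16
(4) = 24*p^5 - 8*p^4 + 81*p^3 + 9*p^2 + 23*p + 36
(5) = r^4 - 10*r^3 + 19*r^2 - 6*r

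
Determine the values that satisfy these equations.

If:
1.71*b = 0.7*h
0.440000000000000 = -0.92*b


Then:
b = -0.48
h = -1.17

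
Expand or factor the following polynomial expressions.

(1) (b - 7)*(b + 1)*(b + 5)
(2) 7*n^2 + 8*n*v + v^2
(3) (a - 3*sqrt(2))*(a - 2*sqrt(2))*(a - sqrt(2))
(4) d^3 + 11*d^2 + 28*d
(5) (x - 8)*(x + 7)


(1) = b^3 - b^2 - 37*b - 35
(2) = (n + v)*(7*n + v)
(3) = a^3 - 6*sqrt(2)*a^2 + 22*a - 12*sqrt(2)
(4) = d*(d + 4)*(d + 7)
(5) = x^2 - x - 56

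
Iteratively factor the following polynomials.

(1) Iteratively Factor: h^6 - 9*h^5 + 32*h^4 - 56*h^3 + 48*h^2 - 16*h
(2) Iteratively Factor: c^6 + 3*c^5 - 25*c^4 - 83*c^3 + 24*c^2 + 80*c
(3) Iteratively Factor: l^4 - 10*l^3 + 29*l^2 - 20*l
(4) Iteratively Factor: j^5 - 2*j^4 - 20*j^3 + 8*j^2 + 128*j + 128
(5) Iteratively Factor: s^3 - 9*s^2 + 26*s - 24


(1) = (h - 2)*(h^5 - 7*h^4 + 18*h^3 - 20*h^2 + 8*h) = (h - 2)^2*(h^4 - 5*h^3 + 8*h^2 - 4*h) = (h - 2)^3*(h^3 - 3*h^2 + 2*h) = (h - 2)^4*(h^2 - h) = (h - 2)^4*(h - 1)*(h)
(2) = (c - 5)*(c^5 + 8*c^4 + 15*c^3 - 8*c^2 - 16*c) = (c - 5)*(c - 1)*(c^4 + 9*c^3 + 24*c^2 + 16*c) = (c - 5)*(c - 1)*(c + 4)*(c^3 + 5*c^2 + 4*c) = (c - 5)*(c - 1)*(c + 4)^2*(c^2 + c) = c*(c - 5)*(c - 1)*(c + 4)^2*(c + 1)
(3) = (l - 1)*(l^3 - 9*l^2 + 20*l) = l*(l - 1)*(l^2 - 9*l + 20) = l*(l - 4)*(l - 1)*(l - 5)
(4) = (j - 4)*(j^4 + 2*j^3 - 12*j^2 - 40*j - 32) = (j - 4)^2*(j^3 + 6*j^2 + 12*j + 8) = (j - 4)^2*(j + 2)*(j^2 + 4*j + 4) = (j - 4)^2*(j + 2)^2*(j + 2)
(5) = (s - 3)*(s^2 - 6*s + 8) = (s - 4)*(s - 3)*(s - 2)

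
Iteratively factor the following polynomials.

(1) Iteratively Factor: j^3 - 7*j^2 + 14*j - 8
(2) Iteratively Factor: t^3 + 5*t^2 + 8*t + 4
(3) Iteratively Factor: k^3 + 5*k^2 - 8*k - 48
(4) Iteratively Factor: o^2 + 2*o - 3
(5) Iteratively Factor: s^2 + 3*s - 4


(1) = (j - 4)*(j^2 - 3*j + 2) = (j - 4)*(j - 2)*(j - 1)
(2) = (t + 1)*(t^2 + 4*t + 4) = (t + 1)*(t + 2)*(t + 2)
(3) = (k - 3)*(k^2 + 8*k + 16) = (k - 3)*(k + 4)*(k + 4)
(4) = (o - 1)*(o + 3)
(5) = (s - 1)*(s + 4)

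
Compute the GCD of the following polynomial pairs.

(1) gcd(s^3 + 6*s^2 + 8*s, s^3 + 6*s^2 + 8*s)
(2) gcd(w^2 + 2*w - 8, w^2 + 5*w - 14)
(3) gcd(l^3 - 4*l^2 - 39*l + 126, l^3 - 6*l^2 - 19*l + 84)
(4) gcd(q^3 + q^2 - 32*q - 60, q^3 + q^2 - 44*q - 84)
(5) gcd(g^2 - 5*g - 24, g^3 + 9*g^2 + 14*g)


(1) = s^3 + 6*s^2 + 8*s
(2) = gcd((w - 2)*(w + 4), (w - 2)*(w + 7)) = w - 2
(3) = gcd((l - 7)*(l - 3)*(l + 6), (l - 7)*(l - 3)*(l + 4)) = l^2 - 10*l + 21
(4) = gcd((q - 6)*(q + 2)*(q + 5), (q - 7)*(q + 2)*(q + 6)) = q + 2
(5) = gcd((g - 8)*(g + 3), g*(g + 2)*(g + 7)) = 1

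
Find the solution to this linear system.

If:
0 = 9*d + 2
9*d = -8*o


Then:
d = -2/9
o = 1/4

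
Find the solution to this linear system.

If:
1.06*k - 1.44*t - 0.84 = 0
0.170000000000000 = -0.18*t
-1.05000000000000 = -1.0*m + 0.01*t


Then:
k = -0.49
m = 1.04
t = -0.94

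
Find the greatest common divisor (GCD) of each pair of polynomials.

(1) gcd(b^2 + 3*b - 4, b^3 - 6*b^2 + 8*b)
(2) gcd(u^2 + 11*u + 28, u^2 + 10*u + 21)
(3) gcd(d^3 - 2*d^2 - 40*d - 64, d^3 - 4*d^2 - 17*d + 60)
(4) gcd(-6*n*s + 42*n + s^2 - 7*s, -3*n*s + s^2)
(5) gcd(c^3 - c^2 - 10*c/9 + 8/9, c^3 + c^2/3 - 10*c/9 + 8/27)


(1) = 1
(2) = gcd((u + 4)*(u + 7), (u + 3)*(u + 7)) = u + 7
(3) = gcd((d - 8)*(d + 2)*(d + 4), (d - 5)*(d - 3)*(d + 4)) = d + 4
(4) = gcd((-6*n + s)*(s - 7), s*(-3*n + s)) = 1
(5) = c - 2/3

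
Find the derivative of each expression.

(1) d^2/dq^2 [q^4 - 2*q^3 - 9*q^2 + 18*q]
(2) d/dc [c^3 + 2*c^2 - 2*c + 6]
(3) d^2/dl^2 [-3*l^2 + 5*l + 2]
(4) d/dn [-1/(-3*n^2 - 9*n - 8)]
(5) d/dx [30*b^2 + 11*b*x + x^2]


(1) = 12*q^2 - 12*q - 18
(2) = 3*c^2 + 4*c - 2
(3) = -6
(4) = 3*(-2*n - 3)/(3*n^2 + 9*n + 8)^2
(5) = 11*b + 2*x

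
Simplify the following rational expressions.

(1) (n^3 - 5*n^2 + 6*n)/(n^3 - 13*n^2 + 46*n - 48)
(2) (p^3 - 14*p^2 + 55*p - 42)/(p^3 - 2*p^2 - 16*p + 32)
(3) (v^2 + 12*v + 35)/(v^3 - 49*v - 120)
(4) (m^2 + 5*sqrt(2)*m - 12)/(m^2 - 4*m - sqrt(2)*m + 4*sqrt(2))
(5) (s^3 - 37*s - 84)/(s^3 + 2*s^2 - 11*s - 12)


(1) = n/(n - 8)
(2) = (p^3 - 14*p^2 + 55*p - 42)/(p^3 - 2*p^2 - 16*p + 32)
(3) = (v + 7)/(v^2 - 5*v - 24)
(4) = (m + 6*sqrt(2))/(m - 4)
(5) = (s^2 - 4*s - 21)/(s^2 - 2*s - 3)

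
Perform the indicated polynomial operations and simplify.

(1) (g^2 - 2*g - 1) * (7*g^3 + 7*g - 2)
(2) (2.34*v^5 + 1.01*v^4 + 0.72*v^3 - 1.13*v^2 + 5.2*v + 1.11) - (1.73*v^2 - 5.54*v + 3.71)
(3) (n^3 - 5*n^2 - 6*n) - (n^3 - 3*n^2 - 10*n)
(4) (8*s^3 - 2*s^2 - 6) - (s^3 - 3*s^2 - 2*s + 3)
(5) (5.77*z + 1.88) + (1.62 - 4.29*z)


(1) = 7*g^5 - 14*g^4 - 16*g^2 - 3*g + 2
(2) = 2.34*v^5 + 1.01*v^4 + 0.72*v^3 - 2.86*v^2 + 10.74*v - 2.6
(3) = -2*n^2 + 4*n
(4) = 7*s^3 + s^2 + 2*s - 9
(5) = 1.48*z + 3.5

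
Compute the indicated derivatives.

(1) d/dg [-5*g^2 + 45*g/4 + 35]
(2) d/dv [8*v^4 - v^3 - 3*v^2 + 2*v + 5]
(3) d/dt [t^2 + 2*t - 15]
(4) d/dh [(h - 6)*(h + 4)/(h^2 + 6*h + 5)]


(1) = 45/4 - 10*g
(2) = 32*v^3 - 3*v^2 - 6*v + 2
(3) = 2*t + 2
(4) = 2*(4*h^2 + 29*h + 67)/(h^4 + 12*h^3 + 46*h^2 + 60*h + 25)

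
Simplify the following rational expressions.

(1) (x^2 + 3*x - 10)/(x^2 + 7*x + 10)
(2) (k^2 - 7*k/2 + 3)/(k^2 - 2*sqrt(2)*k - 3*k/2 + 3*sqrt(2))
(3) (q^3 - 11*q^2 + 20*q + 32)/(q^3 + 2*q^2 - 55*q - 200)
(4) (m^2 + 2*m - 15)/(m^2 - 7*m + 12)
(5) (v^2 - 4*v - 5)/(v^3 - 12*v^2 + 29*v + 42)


(1) = (x - 2)/(x + 2)
(2) = (4*k - 8)/(4*k - 8*sqrt(2))
(3) = (q^2 - 3*q - 4)/(q^2 + 10*q + 25)
(4) = (m + 5)/(m - 4)
(5) = (v - 5)/(v^2 - 13*v + 42)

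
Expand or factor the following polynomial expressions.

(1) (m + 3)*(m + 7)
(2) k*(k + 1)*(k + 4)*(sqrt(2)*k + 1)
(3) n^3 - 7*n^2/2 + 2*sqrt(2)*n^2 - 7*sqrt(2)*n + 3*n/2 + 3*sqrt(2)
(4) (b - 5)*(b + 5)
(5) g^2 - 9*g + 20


(1) = m^2 + 10*m + 21
(2) = sqrt(2)*k^4 + k^3 + 5*sqrt(2)*k^3 + 5*k^2 + 4*sqrt(2)*k^2 + 4*k
(3) = (n - 3)*(n - 1/2)*(n + 2*sqrt(2))
(4) = b^2 - 25
(5) = (g - 5)*(g - 4)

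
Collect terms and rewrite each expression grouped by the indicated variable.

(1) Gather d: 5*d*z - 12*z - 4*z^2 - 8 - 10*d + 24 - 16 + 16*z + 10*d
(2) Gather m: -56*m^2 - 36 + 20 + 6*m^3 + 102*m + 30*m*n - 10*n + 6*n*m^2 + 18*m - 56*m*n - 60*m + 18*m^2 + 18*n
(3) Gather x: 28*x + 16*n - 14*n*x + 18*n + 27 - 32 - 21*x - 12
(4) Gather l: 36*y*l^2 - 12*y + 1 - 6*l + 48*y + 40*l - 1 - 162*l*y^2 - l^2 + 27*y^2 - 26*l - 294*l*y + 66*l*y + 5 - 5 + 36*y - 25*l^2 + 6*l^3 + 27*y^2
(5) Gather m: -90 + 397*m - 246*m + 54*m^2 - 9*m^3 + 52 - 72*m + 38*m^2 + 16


(1) = 5*d*z - 4*z^2 + 4*z
(2) = 6*m^3 + m^2*(6*n - 38) + m*(60 - 26*n) + 8*n - 16
(3) = 34*n + x*(7 - 14*n) - 17
(4) = 6*l^3 + l^2*(36*y - 26) + l*(-162*y^2 - 228*y + 8) + 54*y^2 + 72*y
(5) = -9*m^3 + 92*m^2 + 79*m - 22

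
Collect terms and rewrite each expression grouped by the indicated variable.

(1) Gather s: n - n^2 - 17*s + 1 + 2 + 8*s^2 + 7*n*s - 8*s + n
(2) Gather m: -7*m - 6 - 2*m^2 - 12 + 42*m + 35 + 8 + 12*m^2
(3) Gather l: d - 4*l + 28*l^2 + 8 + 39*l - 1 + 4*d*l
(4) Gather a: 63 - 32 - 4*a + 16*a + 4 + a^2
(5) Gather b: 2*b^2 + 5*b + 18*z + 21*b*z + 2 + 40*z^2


(1) = -n^2 + 2*n + 8*s^2 + s*(7*n - 25) + 3
(2) = 10*m^2 + 35*m + 25
(3) = d + 28*l^2 + l*(4*d + 35) + 7
(4) = a^2 + 12*a + 35
(5) = 2*b^2 + b*(21*z + 5) + 40*z^2 + 18*z + 2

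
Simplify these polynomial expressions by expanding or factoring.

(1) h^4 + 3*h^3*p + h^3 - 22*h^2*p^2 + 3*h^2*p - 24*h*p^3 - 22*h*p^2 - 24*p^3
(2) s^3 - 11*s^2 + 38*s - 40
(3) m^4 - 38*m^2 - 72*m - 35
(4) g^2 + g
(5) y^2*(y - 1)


(1) = (h + 1)*(h - 4*p)*(h + p)*(h + 6*p)
(2) = (s - 5)*(s - 4)*(s - 2)
(3) = (m - 7)*(m + 1)^2*(m + 5)
(4) = g*(g + 1)
(5) = y^3 - y^2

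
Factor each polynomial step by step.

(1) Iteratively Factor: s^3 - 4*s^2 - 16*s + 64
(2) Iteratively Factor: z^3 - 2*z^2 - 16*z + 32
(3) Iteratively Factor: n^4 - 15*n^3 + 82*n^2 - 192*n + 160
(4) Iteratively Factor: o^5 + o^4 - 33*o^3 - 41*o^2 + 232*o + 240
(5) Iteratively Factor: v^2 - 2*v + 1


(1) = (s - 4)*(s^2 - 16) = (s - 4)^2*(s + 4)
(2) = (z - 2)*(z^2 - 16) = (z - 2)*(z + 4)*(z - 4)
(3) = (n - 2)*(n^3 - 13*n^2 + 56*n - 80) = (n - 5)*(n - 2)*(n^2 - 8*n + 16) = (n - 5)*(n - 4)*(n - 2)*(n - 4)
(4) = (o - 3)*(o^4 + 4*o^3 - 21*o^2 - 104*o - 80) = (o - 3)*(o + 1)*(o^3 + 3*o^2 - 24*o - 80) = (o - 3)*(o + 1)*(o + 4)*(o^2 - o - 20) = (o - 5)*(o - 3)*(o + 1)*(o + 4)*(o + 4)
(5) = (v - 1)*(v - 1)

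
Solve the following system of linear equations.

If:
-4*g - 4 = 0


Then:
g = -1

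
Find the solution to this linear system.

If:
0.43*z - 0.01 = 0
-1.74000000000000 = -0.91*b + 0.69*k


Then:
b = 0.758241758241758*k + 1.91208791208791
z = 0.02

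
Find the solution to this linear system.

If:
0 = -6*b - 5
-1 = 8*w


Then:
b = -5/6
w = -1/8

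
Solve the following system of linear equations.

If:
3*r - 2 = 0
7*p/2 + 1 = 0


Then:
p = -2/7
r = 2/3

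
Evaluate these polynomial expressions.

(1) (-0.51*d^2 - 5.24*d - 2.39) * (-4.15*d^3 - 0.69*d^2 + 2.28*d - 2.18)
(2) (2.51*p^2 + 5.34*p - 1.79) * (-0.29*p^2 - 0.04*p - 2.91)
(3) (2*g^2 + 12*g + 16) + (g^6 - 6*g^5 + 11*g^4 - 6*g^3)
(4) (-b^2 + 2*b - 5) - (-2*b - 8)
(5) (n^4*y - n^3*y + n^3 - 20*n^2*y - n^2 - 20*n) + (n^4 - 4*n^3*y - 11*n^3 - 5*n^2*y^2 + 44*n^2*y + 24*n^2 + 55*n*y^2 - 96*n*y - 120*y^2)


(1) = 2.1165*d^5 + 22.0979*d^4 + 12.3713*d^3 - 9.1863*d^2 + 5.974*d + 5.2102
(2) = -0.7279*p^4 - 1.649*p^3 - 6.9986*p^2 - 15.4678*p + 5.2089
(3) = g^6 - 6*g^5 + 11*g^4 - 6*g^3 + 2*g^2 + 12*g + 16
(4) = -b^2 + 4*b + 3
(5) = n^4*y + n^4 - 5*n^3*y - 10*n^3 - 5*n^2*y^2 + 24*n^2*y + 23*n^2 + 55*n*y^2 - 96*n*y - 20*n - 120*y^2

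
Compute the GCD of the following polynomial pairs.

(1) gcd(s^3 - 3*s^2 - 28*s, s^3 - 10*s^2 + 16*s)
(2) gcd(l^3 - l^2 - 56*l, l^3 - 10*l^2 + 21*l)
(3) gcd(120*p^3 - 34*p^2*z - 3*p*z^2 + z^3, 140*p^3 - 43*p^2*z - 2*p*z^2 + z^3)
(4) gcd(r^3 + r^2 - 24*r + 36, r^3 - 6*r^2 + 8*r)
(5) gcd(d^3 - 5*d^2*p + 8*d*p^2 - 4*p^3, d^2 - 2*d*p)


(1) = gcd(s*(s - 7)*(s + 4), s*(s - 8)*(s - 2)) = s
(2) = l
(3) = gcd((-5*p + z)*(-4*p + z)*(6*p + z), (-5*p + z)*(-4*p + z)*(7*p + z)) = 20*p^2 - 9*p*z + z^2
(4) = r - 2
(5) = gcd((d - 2*p)^2*(d - p), d*(d - 2*p)) = -d + 2*p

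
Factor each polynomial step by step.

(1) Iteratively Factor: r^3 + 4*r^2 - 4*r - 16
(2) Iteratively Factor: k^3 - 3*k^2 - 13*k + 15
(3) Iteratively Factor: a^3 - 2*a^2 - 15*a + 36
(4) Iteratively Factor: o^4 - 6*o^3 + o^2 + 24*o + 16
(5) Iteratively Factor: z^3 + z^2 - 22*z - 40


(1) = (r + 2)*(r^2 + 2*r - 8) = (r + 2)*(r + 4)*(r - 2)
(2) = (k - 1)*(k^2 - 2*k - 15) = (k - 1)*(k + 3)*(k - 5)
(3) = (a - 3)*(a^2 + a - 12) = (a - 3)*(a + 4)*(a - 3)
(4) = (o - 4)*(o^3 - 2*o^2 - 7*o - 4) = (o - 4)*(o + 1)*(o^2 - 3*o - 4) = (o - 4)^2*(o + 1)*(o + 1)
(5) = (z - 5)*(z^2 + 6*z + 8) = (z - 5)*(z + 4)*(z + 2)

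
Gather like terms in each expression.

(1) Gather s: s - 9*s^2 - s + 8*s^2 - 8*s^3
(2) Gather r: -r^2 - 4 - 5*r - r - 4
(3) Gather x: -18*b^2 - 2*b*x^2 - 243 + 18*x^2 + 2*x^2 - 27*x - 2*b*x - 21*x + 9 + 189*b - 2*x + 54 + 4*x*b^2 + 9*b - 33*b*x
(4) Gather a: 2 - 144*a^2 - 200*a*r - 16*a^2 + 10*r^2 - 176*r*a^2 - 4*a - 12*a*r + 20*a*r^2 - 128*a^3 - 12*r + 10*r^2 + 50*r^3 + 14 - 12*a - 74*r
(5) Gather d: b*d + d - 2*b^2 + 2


(1) = -8*s^3 - s^2
(2) = -r^2 - 6*r - 8
(3) = -18*b^2 + 198*b + x^2*(20 - 2*b) + x*(4*b^2 - 35*b - 50) - 180
(4) = -128*a^3 + a^2*(-176*r - 160) + a*(20*r^2 - 212*r - 16) + 50*r^3 + 20*r^2 - 86*r + 16
(5) = -2*b^2 + d*(b + 1) + 2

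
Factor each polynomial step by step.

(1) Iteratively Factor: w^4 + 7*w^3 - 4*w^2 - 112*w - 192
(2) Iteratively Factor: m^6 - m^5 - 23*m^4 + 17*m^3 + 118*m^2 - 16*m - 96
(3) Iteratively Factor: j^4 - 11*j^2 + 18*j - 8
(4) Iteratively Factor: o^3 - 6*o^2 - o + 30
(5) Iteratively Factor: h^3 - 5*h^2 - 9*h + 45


(1) = (w + 4)*(w^3 + 3*w^2 - 16*w - 48) = (w + 3)*(w + 4)*(w^2 - 16) = (w + 3)*(w + 4)^2*(w - 4)
(2) = (m + 2)*(m^5 - 3*m^4 - 17*m^3 + 51*m^2 + 16*m - 48) = (m + 1)*(m + 2)*(m^4 - 4*m^3 - 13*m^2 + 64*m - 48) = (m - 3)*(m + 1)*(m + 2)*(m^3 - m^2 - 16*m + 16) = (m - 3)*(m + 1)*(m + 2)*(m + 4)*(m^2 - 5*m + 4) = (m - 4)*(m - 3)*(m + 1)*(m + 2)*(m + 4)*(m - 1)
(3) = (j - 1)*(j^3 + j^2 - 10*j + 8) = (j - 2)*(j - 1)*(j^2 + 3*j - 4) = (j - 2)*(j - 1)^2*(j + 4)
(4) = (o - 3)*(o^2 - 3*o - 10) = (o - 5)*(o - 3)*(o + 2)
(5) = (h - 5)*(h^2 - 9) = (h - 5)*(h + 3)*(h - 3)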